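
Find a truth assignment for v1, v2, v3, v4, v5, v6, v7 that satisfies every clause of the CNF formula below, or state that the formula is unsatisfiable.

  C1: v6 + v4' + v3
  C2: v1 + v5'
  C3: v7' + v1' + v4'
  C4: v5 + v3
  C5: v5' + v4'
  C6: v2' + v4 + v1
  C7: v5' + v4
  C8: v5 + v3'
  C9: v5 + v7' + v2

Case v1 = 1:
Case v7 = 0:
Case v5 = 1:
Unit clause (v4') forces v4 = 0.
But (v4) is also a unit clause — contradiction.
That branch fails; take v5 = 0 instead.
Unit clause (v3) forces v3 = 1.
But (v3') is also a unit clause — contradiction.
Both values of v5 lead to a conflict.
That branch fails; take v7 = 1 instead.
Unit clause (v4') forces v4 = 0.
Unit clause (v5') forces v5 = 0.
Unit clause (v3) forces v3 = 1.
But (v3') is also a unit clause — contradiction.
Both values of v7 lead to a conflict.
That branch fails; take v1 = 0 instead.
Unit clause (v5') forces v5 = 0.
Unit clause (v3) forces v3 = 1.
But (v3') is also a unit clause — contradiction.
Both values of v1 lead to a conflict.

UNSATISFIABLE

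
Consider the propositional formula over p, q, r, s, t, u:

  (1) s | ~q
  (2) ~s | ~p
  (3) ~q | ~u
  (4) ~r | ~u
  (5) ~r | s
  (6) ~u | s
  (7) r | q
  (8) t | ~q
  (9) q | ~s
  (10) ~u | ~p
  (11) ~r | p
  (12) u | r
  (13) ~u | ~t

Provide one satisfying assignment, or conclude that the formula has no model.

UNSATISFIABLE

Suppose s = 1.
(~p) alone gives p = 0.
(q) alone gives q = 1.
(~u) alone gives u = 0.
(t) alone gives t = 1.
(~r) alone gives r = 0.
That conflicts with the unit clause (r).
Backtrack on s: now try s = 0.
(~q) alone gives q = 0.
(~r) alone gives r = 0.
That conflicts with the unit clause (r).
Both values of s lead to a conflict.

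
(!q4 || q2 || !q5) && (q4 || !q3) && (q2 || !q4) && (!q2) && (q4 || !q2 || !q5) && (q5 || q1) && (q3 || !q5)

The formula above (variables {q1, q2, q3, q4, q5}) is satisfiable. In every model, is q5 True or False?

False

Suppose q5 = true.
Unit clause (!q2) forces q2 = false.
Unit clause (!q4) forces q4 = false.
Unit clause (!q3) forces q3 = false.
That conflicts with the unit clause (q3).
So every satisfying assignment has q5 = False.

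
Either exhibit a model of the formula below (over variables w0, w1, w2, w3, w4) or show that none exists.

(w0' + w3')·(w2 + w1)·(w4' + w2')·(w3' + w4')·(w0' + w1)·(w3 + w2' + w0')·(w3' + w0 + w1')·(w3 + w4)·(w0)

(w0) alone gives w0 = 1.
(w3') alone gives w3 = 0.
(w1) alone gives w1 = 1.
(w2') alone gives w2 = 0.
(w4) alone gives w4 = 1.
All clauses are satisfied.

w0=1; w1=1; w2=0; w3=0; w4=1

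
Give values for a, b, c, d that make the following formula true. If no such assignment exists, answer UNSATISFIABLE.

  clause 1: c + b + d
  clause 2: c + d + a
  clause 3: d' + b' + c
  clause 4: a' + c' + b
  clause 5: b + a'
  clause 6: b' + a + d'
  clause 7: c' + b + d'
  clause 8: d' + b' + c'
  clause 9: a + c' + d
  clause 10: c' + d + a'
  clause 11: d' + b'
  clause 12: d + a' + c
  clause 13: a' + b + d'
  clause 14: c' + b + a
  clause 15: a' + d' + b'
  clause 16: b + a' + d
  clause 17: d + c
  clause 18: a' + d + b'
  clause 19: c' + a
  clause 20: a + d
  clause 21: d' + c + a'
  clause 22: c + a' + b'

a: 0, b: 0, c: 0, d: 1

Branch on b: set b = 0.
(a') alone gives a = 0.
(c') alone gives c = 0.
(d) alone gives d = 1.
Every clause now holds.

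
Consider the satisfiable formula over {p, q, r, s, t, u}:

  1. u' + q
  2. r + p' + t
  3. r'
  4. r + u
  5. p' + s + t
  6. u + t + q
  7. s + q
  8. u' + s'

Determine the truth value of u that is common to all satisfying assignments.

Suppose u = 0.
(r') alone gives r = 0.
That conflicts with the unit clause (r).
So every satisfying assignment has u = True.

True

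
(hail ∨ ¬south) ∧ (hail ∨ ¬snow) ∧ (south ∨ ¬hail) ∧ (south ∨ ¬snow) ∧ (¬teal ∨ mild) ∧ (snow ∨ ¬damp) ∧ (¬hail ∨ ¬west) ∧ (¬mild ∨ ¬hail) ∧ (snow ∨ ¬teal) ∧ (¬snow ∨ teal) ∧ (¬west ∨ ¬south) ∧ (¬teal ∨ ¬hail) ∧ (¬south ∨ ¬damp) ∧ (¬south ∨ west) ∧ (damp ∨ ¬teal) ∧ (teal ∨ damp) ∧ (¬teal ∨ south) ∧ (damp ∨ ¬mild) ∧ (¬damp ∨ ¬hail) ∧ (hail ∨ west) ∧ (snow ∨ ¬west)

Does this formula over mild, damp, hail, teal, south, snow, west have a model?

Try hail = True.
Unit clause (south) forces south = True.
Unit clause (¬west) forces west = False.
But (west) is also a unit clause — contradiction.
Undo hail and try hail = False.
Unit clause (¬south) forces south = False.
Unit clause (¬snow) forces snow = False.
Unit clause (¬damp) forces damp = False.
Unit clause (¬teal) forces teal = False.
But (teal) is also a unit clause — contradiction.
Both values of hail lead to a conflict.
No assignment satisfies every clause.

No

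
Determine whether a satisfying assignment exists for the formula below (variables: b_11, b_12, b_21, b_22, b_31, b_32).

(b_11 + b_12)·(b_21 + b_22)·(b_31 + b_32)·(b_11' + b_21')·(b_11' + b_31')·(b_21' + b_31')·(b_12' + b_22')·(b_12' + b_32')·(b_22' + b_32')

Branch on b_11: set b_11 = 1.
The clause (b_21') is unit, so b_21 = 0.
The clause (b_22) is unit, so b_22 = 1.
The clause (b_31') is unit, so b_31 = 0.
The clause (b_32) is unit, so b_32 = 1.
But (b_32') is also a unit clause — contradiction.
So b_11 must be the other value — set b_11 = 0.
The clause (b_12) is unit, so b_12 = 1.
The clause (b_22') is unit, so b_22 = 0.
The clause (b_21) is unit, so b_21 = 1.
The clause (b_31') is unit, so b_31 = 0.
The clause (b_32) is unit, so b_32 = 1.
But (b_32') is also a unit clause — contradiction.
Both values of b_11 lead to a conflict.
No assignment satisfies every clause.

No, unsatisfiable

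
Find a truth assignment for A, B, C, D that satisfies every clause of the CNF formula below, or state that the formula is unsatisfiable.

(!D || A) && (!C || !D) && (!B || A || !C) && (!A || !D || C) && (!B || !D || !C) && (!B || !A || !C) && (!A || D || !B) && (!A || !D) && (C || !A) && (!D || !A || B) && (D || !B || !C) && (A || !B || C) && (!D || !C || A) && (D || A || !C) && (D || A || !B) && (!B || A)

A=false; B=false; C=false; D=false

Suppose D = false.
Suppose A = false.
The clause (!C) is unit, so C = false.
The clause (!B) is unit, so B = false.
This assignment satisfies each clause.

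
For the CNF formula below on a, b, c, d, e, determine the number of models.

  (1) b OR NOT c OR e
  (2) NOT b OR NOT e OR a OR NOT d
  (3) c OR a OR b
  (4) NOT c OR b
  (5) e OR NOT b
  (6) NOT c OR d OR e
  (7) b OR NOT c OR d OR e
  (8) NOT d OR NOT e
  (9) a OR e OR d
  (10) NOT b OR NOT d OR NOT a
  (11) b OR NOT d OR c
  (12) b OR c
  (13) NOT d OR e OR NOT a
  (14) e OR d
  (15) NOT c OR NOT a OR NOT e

3

There are 2^5 = 32 truth assignments over (a, b, c, d, e).
Split on a. With a = true, the clauses containing a are satisfied and NOT a drops from the rest; 1 of the 2^4 = 16 assignments to the other variables satisfy what remains.
With a = false, by the same count on the reduced clause set, 2 assignments work.
(One model: a=F, b=T, c=F, d=F, e=T.)
Total: 1 + 2 = 3.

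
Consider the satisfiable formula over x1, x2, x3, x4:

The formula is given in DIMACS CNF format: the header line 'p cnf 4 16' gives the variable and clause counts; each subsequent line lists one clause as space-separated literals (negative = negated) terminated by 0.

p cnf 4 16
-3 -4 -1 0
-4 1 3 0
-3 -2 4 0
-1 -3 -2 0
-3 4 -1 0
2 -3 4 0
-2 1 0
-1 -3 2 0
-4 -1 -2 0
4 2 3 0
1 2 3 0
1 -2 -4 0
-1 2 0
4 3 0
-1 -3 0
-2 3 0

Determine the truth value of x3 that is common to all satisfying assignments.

Suppose x3 = False.
(x4) alone gives x4 = True.
(x1) alone gives x1 = True.
(¬x2) alone gives x2 = False.
That conflicts with the unit clause (x2).
So every satisfying assignment has x3 = True.

True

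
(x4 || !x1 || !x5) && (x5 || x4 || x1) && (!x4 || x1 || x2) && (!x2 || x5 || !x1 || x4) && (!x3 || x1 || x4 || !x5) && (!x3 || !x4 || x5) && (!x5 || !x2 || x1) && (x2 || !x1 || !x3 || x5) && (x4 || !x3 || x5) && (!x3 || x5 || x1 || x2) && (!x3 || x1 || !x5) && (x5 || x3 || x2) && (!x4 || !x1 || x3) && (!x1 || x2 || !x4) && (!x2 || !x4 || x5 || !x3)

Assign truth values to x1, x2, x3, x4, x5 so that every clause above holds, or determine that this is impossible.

Branch on x4: set x4 = true.
Branch on x1: set x1 = false.
From the singleton clause (x2), x2 = true.
From the singleton clause (!x5), x5 = false.
From the singleton clause (!x3), x3 = false.
All clauses are satisfied.

x1: false; x2: true; x3: false; x4: true; x5: false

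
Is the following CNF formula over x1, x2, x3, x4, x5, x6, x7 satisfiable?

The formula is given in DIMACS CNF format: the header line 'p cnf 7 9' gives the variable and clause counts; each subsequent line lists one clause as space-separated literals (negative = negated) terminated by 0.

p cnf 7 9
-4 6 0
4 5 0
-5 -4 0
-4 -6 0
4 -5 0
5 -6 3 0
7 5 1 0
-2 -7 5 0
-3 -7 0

Try x4 = False.
Unit clause (x5) forces x5 = True.
Now (¬x5) is unsatisfied and unit — conflict.
Undo x4 and try x4 = True.
Unit clause (x6) forces x6 = True.
Now (¬x6) is unsatisfied and unit — conflict.
Both values of x4 lead to a conflict.
No assignment satisfies every clause.

No, unsatisfiable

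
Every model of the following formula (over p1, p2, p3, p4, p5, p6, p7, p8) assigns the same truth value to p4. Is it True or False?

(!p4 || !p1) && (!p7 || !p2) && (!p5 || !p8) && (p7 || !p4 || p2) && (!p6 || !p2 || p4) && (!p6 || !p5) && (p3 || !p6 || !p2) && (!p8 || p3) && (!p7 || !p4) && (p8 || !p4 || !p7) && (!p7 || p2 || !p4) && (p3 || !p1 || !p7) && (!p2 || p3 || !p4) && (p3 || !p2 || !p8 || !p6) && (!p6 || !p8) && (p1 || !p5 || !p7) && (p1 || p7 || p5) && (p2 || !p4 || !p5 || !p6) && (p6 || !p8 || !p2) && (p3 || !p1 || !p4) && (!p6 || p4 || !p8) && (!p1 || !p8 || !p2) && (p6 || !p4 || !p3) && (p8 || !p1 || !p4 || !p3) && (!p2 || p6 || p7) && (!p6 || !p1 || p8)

False

Suppose p4 = true.
Unit clause (!p1) forces p1 = false.
Unit clause (!p7) forces p7 = false.
Unit clause (p2) forces p2 = true.
Unit clause (p3) forces p3 = true.
Unit clause (p5) forces p5 = true.
Unit clause (!p8) forces p8 = false.
Unit clause (!p6) forces p6 = false.
But (p6) is also a unit clause — contradiction.
So every satisfying assignment has p4 = False.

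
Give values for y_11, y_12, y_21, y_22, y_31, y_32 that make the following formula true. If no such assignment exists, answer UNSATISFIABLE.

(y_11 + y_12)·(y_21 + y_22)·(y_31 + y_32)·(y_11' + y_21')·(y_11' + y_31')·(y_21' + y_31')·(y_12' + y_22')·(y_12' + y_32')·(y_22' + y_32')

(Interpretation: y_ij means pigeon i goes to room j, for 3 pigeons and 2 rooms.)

Branch on y_11: set y_11 = 1.
(y_21') alone gives y_21 = 0.
(y_22) alone gives y_22 = 1.
(y_31') alone gives y_31 = 0.
(y_32) alone gives y_32 = 1.
But (y_32') is also a unit clause — contradiction.
Backtrack on y_11: now try y_11 = 0.
(y_12) alone gives y_12 = 1.
(y_22') alone gives y_22 = 0.
(y_21) alone gives y_21 = 1.
(y_31') alone gives y_31 = 0.
(y_32) alone gives y_32 = 1.
But (y_32') is also a unit clause — contradiction.
Either choice for y_11 ends in contradiction.

UNSATISFIABLE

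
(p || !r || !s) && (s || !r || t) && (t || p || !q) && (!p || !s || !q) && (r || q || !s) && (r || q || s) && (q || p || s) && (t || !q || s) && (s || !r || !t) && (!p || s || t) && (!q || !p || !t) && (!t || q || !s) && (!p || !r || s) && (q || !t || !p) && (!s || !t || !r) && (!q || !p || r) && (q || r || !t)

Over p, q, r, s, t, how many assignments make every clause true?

There are 2^5 = 32 truth assignments over (p, q, r, s, t).
Split on t. With t = true, the clauses containing t are satisfied and !t drops from the rest; 2 of the 2^4 = 16 assignments to the other variables satisfy what remains.
With t = false, by the same count on the reduced clause set, 1 assignment works.
(One model: p=F, q=T, r=F, s=F, t=T.)
Total: 2 + 1 = 3.

3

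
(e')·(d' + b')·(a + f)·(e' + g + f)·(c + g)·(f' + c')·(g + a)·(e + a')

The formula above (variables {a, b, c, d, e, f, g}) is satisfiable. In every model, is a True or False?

Suppose a = 1.
From the singleton clause (e'), e = 0.
That conflicts with the unit clause (e).
So every satisfying assignment has a = False.

False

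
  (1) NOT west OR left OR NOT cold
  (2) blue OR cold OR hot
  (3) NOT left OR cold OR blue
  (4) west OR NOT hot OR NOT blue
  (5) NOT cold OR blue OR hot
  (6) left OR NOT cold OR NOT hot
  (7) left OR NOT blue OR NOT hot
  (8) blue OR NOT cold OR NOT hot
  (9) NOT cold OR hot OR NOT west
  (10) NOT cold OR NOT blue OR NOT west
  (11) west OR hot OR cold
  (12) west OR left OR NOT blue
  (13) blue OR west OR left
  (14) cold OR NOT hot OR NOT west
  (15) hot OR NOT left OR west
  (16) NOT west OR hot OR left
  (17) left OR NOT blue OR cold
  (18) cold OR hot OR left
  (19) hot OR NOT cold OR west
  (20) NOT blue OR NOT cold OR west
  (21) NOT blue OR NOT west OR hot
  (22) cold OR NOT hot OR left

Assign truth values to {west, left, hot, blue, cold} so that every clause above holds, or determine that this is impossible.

Suppose west = false.
Suppose hot = false.
(cold) alone gives cold = true.
That conflicts with the unit clause (NOT cold).
Backtrack on hot: now try hot = true.
(NOT blue) alone gives blue = false.
(NOT cold) alone gives cold = false.
(NOT left) alone gives left = false.
That conflicts with the unit clause (left).
Both values of hot lead to a conflict.
Backtrack on west: now try west = true.
Suppose left = true.
Suppose cold = true.
(hot) alone gives hot = true.
(blue) alone gives blue = true.
That conflicts with the unit clause (NOT blue).
Backtrack on cold: now try cold = false.
(blue) alone gives blue = true.
(NOT hot) alone gives hot = false.
That conflicts with the unit clause (hot).
Both values of cold lead to a conflict.
Backtrack on left: now try left = false.
(NOT cold) alone gives cold = false.
(NOT hot) alone gives hot = false.
That conflicts with the unit clause (hot).
Both values of left lead to a conflict.
Both values of west lead to a conflict.

UNSATISFIABLE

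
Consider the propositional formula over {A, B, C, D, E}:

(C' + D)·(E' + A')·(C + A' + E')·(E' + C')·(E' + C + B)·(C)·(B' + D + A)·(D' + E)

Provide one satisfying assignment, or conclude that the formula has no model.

(C) alone gives C = 1.
(D) alone gives D = 1.
(E') alone gives E = 0.
Now (E) is unsatisfied and unit — conflict.

UNSATISFIABLE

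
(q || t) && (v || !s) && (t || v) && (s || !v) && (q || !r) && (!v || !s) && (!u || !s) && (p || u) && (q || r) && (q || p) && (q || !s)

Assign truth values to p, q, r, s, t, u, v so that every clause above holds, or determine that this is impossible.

p=true,  q=true,  r=true,  s=false,  t=true,  u=true,  v=false

Suppose q = true.
Suppose v = false.
Unit clause (!s) forces s = false.
Unit clause (t) forces t = true.
Suppose p = true.
No clause remains; r, u are free.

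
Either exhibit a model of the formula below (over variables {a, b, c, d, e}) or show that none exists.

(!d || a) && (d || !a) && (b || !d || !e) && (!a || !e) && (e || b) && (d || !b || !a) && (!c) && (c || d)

The clause (!c) is unit, so c = false.
The clause (d) is unit, so d = true.
The clause (a) is unit, so a = true.
The clause (!e) is unit, so e = false.
The clause (b) is unit, so b = true.
All clauses are satisfied.

a=true; b=true; c=false; d=true; e=false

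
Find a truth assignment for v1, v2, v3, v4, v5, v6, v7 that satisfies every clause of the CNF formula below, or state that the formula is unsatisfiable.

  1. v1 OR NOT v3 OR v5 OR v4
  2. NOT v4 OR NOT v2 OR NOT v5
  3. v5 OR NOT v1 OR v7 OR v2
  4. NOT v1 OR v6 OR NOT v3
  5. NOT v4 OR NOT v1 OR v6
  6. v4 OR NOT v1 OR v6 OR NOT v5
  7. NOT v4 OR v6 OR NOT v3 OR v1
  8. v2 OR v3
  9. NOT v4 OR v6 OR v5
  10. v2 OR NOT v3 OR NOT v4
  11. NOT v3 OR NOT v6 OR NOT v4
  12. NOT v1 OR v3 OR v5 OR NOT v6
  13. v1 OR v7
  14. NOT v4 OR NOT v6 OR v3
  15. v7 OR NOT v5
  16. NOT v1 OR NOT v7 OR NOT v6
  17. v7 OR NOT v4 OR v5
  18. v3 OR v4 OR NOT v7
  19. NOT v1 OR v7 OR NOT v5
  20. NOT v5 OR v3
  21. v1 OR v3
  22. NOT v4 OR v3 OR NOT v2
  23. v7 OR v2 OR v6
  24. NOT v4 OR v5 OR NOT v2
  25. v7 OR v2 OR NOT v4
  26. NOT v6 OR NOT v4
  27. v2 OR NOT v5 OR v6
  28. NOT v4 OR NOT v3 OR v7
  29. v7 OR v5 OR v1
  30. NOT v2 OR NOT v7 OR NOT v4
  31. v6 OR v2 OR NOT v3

Branch on v2: set v2 = true.
Branch on v4: set v4 = false.
Branch on v1: set v1 = false.
From the singleton clause (v7), v7 = true.
From the singleton clause (v3), v3 = true.
From the singleton clause (v5), v5 = true.
Every clause is now satisfied; v6 is unconstrained.

v1=false, v2=true, v3=true, v4=false, v5=true, v6=false, v7=true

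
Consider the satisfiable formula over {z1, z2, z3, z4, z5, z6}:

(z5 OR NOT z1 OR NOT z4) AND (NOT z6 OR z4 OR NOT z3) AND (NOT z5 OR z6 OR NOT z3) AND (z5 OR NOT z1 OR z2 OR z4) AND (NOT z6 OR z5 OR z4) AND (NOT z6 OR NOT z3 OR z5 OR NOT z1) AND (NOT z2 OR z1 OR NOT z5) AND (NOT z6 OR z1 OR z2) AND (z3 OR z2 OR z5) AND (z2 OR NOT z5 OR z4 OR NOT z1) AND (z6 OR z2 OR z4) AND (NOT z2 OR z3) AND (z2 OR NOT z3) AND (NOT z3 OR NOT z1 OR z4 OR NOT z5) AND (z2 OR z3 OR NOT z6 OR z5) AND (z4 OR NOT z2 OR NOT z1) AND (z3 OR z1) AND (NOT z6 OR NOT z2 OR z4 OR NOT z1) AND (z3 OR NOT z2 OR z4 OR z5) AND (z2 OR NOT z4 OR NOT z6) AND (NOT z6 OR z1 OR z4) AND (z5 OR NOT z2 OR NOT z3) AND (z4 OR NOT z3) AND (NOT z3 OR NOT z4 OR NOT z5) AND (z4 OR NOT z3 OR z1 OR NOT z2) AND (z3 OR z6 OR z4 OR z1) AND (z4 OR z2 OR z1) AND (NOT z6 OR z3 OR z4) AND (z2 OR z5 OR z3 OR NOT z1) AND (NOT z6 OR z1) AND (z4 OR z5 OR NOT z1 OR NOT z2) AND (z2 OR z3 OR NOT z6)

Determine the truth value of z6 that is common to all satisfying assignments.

False

Suppose z6 = true.
The clause (z1) is unit, so z1 = true.
Branch on z5: set z5 = true.
Branch on z4: set z4 = true.
The clause (z2) is unit, so z2 = true.
The clause (z3) is unit, so z3 = true.
That conflicts with the unit clause (NOT z3).
So z4 must be the other value — set z4 = false.
The clause (NOT z3) is unit, so z3 = false.
That conflicts with the unit clause (z3).
Neither z4 = true nor z4 = false works.
So z5 must be the other value — set z5 = false.
The clause (NOT z4) is unit, so z4 = false.
That conflicts with the unit clause (z4).
Neither z5 = true nor z5 = false works.
So every satisfying assignment has z6 = False.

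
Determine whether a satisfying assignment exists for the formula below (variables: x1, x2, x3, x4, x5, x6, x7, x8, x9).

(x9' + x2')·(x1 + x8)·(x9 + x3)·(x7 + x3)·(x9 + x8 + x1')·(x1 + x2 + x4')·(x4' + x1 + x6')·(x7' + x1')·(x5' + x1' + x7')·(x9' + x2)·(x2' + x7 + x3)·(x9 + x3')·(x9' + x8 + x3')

Unsatisfiable

Suppose x9 = 0.
From the singleton clause (x3), x3 = 1.
That conflicts with the unit clause (x3').
That branch fails; take x9 = 1 instead.
From the singleton clause (x2'), x2 = 0.
That conflicts with the unit clause (x2).
Both values of x9 lead to a conflict.
No assignment satisfies every clause.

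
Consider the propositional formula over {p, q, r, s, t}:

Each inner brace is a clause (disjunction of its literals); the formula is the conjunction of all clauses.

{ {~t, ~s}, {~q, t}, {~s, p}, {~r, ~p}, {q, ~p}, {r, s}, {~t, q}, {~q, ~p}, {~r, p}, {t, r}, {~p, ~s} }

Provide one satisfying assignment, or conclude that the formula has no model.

Try t = 0.
From the singleton clause (~q), q = 0.
From the singleton clause (~p), p = 0.
From the singleton clause (~s), s = 0.
From the singleton clause (r), r = 1.
Now (~r) is unsatisfied and unit — conflict.
Undo t and try t = 1.
From the singleton clause (~s), s = 0.
From the singleton clause (r), r = 1.
From the singleton clause (~p), p = 0.
Now (p) is unsatisfied and unit — conflict.
Neither t = 1 nor t = 0 works.

UNSATISFIABLE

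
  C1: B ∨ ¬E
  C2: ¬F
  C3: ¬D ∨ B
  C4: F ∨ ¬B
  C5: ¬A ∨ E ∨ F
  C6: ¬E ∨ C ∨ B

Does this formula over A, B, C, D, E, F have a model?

Satisfiable

Unit clause (¬F) forces F = False.
Unit clause (¬B) forces B = False.
Unit clause (¬E) forces E = False.
Unit clause (¬D) forces D = False.
Unit clause (¬A) forces A = False.
No clause remains; C is free.
A satisfying assignment: A: False,  B: False,  C: True,  D: False,  E: False,  F: False.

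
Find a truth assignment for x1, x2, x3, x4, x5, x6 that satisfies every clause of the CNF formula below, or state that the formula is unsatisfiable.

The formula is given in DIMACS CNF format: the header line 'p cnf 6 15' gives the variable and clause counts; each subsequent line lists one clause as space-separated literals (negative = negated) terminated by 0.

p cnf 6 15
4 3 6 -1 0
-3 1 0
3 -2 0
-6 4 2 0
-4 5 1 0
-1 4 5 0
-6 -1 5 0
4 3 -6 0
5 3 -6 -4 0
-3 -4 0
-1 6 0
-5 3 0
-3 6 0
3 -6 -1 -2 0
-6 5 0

x1: True; x2: True; x3: True; x4: False; x5: True; x6: True

Try x3 = True.
From the singleton clause (x1), x1 = True.
From the singleton clause (¬x4), x4 = False.
From the singleton clause (x5), x5 = True.
From the singleton clause (x6), x6 = True.
From the singleton clause (x2), x2 = True.
This assignment satisfies each clause.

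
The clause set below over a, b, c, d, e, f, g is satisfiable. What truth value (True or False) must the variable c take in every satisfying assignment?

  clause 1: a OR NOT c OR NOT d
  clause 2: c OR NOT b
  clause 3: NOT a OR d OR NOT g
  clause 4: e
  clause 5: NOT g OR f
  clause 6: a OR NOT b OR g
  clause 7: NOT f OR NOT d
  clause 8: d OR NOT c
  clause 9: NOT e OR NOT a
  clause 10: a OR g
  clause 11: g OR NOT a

False

Suppose c = true.
From the singleton clause (e), e = true.
From the singleton clause (d), d = true.
From the singleton clause (a), a = true.
Now (NOT a) is unsatisfied and unit — conflict.
So every satisfying assignment has c = False.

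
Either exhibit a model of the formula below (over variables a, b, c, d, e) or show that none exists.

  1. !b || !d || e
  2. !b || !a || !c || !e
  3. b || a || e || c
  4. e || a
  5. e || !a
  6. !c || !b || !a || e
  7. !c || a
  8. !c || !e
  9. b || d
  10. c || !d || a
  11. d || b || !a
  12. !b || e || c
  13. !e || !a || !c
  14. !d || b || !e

Branch on e: set e = true.
From the singleton clause (!c), c = false.
Branch on b: set b = true.
Branch on d: set d = true.
From the singleton clause (a), a = true.
All clauses are satisfied.

a: true,  b: true,  c: false,  d: true,  e: true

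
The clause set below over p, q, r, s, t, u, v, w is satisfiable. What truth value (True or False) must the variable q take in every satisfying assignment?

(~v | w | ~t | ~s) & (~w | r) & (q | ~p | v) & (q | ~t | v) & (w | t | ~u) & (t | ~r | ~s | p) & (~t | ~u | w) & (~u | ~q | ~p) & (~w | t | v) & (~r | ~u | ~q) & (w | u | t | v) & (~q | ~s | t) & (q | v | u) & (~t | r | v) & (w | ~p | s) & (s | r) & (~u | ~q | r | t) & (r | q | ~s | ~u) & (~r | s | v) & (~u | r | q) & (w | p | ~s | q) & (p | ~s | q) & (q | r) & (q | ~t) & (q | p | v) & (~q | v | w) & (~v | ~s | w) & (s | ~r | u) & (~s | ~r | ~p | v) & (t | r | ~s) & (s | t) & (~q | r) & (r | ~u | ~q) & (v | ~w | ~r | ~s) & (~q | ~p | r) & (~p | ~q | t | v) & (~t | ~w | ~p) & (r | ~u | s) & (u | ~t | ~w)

False

Suppose q = 1.
(r) alone gives r = 1.
(~u) alone gives u = 0.
(s) alone gives s = 1.
(t) alone gives t = 1.
(~w) alone gives w = 0.
(~v) alone gives v = 0.
That conflicts with the unit clause (v).
So every satisfying assignment has q = False.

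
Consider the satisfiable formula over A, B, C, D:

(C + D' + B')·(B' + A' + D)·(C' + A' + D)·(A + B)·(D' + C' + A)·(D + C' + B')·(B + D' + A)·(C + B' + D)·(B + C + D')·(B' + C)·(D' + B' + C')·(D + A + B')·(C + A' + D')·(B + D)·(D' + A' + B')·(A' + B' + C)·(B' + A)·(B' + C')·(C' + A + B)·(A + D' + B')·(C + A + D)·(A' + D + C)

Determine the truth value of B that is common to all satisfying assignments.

False

Suppose B = 1.
(C) alone gives C = 1.
But (C') is also a unit clause — contradiction.
So every satisfying assignment has B = False.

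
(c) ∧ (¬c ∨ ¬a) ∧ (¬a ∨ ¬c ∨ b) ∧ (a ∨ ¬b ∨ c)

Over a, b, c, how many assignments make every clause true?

There are 2^3 = 8 truth assignments over (a, b, c).
Check each against the 4 clauses (columns in the order a, b, c):
  F F F  ✗ fails (c)
  F F T  ✓ satisfies all
  F T F  ✗ fails (c)
  F T T  ✓ satisfies all
  T F F  ✗ fails (c)
  T F T  ✗ fails (¬c ∨ ¬a)
  T T F  ✗ fails (c)
  T T T  ✗ fails (¬c ∨ ¬a)
2 of the 8 rows are models.

2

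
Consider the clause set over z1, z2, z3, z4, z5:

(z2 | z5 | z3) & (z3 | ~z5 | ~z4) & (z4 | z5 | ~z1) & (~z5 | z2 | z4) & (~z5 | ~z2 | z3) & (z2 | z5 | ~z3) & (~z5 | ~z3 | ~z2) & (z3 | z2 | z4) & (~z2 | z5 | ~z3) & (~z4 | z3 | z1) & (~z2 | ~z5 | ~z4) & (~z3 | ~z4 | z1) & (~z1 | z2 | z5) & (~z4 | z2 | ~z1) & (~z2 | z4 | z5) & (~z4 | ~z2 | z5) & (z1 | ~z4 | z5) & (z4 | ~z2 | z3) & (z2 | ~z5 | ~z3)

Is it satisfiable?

Unsatisfiable

Suppose z2 = 1.
Suppose z5 = 0.
The clause (~z3) is unit, so z3 = 0.
The clause (z4) is unit, so z4 = 1.
That conflicts with the unit clause (~z4).
That branch fails; take z5 = 1 instead.
The clause (z3) is unit, so z3 = 1.
That conflicts with the unit clause (~z3).
Both values of z5 lead to a conflict.
That branch fails; take z2 = 0 instead.
Suppose z5 = 1.
The clause (z4) is unit, so z4 = 1.
The clause (z3) is unit, so z3 = 1.
That conflicts with the unit clause (~z3).
That branch fails; take z5 = 0 instead.
The clause (z3) is unit, so z3 = 1.
That conflicts with the unit clause (~z3).
Both values of z5 lead to a conflict.
Both values of z2 lead to a conflict.
No assignment satisfies every clause.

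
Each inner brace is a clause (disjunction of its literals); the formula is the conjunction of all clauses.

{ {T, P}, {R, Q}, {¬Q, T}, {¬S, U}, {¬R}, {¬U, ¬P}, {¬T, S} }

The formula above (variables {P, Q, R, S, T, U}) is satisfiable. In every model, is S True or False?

True

Suppose S = False.
From the singleton clause (¬R), R = False.
From the singleton clause (Q), Q = True.
From the singleton clause (T), T = True.
That conflicts with the unit clause (¬T).
So every satisfying assignment has S = True.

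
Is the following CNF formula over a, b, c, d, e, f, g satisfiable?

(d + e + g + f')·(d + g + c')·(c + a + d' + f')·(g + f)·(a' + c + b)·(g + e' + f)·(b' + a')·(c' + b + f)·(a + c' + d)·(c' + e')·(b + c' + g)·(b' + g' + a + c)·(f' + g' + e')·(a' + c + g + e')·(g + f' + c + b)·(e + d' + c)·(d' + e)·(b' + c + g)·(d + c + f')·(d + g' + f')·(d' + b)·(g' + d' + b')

Suppose g = 1.
Suppose b = 0.
From the singleton clause (d'), d = 0.
From the singleton clause (f'), f = 0.
From the singleton clause (c'), c = 0.
From the singleton clause (a'), a = 0.
No clause remains; e is free.
A satisfying assignment: a=0; b=0; c=0; d=0; e=0; f=0; g=1.

Yes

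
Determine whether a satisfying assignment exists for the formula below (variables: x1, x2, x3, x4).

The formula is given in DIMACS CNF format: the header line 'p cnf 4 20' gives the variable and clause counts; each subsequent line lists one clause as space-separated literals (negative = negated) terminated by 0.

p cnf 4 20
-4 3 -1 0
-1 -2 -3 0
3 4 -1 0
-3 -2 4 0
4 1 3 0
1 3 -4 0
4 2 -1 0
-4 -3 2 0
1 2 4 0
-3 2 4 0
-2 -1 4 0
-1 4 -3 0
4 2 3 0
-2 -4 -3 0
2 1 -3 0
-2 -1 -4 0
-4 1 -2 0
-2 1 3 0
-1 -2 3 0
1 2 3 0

No, unsatisfiable

Suppose x4 = False.
Suppose x3 = True.
From the singleton clause (¬x2), x2 = False.
Now (x2) is unsatisfied and unit — conflict.
That branch fails; take x3 = False instead.
From the singleton clause (¬x1), x1 = False.
Now (x1) is unsatisfied and unit — conflict.
Both values of x3 lead to a conflict.
That branch fails; take x4 = True instead.
Suppose x3 = True.
From the singleton clause (x2), x2 = True.
Now (¬x2) is unsatisfied and unit — conflict.
That branch fails; take x3 = False instead.
From the singleton clause (¬x1), x1 = False.
Now (x1) is unsatisfied and unit — conflict.
Both values of x3 lead to a conflict.
Both values of x4 lead to a conflict.
No assignment satisfies every clause.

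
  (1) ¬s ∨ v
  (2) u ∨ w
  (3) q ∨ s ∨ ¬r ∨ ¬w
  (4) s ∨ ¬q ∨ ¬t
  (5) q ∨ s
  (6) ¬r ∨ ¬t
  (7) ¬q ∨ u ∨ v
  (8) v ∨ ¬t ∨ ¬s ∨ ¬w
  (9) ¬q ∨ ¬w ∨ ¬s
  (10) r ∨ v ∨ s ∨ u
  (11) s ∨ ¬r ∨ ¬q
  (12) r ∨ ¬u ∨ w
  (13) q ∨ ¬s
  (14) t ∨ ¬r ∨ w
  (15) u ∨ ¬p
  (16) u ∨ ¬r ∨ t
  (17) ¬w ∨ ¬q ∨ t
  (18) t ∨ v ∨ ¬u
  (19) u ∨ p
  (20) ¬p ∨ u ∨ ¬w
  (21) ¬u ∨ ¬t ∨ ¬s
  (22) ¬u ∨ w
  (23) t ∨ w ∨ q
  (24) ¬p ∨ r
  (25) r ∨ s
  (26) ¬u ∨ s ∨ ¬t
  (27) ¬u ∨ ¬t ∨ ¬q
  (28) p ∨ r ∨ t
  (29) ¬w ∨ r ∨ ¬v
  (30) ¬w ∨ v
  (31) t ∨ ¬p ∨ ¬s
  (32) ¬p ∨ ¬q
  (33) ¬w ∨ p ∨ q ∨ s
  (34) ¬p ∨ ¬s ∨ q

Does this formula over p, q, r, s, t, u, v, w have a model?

No, unsatisfiable

Suppose s = False.
(q) alone gives q = True.
(¬t) alone gives t = False.
(¬r) alone gives r = False.
But (r) is also a unit clause — contradiction.
That branch fails; take s = True instead.
(v) alone gives v = True.
(q) alone gives q = True.
(¬w) alone gives w = False.
(u) alone gives u = True.
But (¬u) is also a unit clause — contradiction.
Either choice for s ends in contradiction.
No assignment satisfies every clause.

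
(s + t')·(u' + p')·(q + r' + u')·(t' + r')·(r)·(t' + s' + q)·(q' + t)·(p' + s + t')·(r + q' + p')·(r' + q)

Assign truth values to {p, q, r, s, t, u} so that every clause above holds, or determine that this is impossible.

UNSATISFIABLE

From the singleton clause (r), r = 1.
From the singleton clause (t'), t = 0.
From the singleton clause (q'), q = 0.
That conflicts with the unit clause (q).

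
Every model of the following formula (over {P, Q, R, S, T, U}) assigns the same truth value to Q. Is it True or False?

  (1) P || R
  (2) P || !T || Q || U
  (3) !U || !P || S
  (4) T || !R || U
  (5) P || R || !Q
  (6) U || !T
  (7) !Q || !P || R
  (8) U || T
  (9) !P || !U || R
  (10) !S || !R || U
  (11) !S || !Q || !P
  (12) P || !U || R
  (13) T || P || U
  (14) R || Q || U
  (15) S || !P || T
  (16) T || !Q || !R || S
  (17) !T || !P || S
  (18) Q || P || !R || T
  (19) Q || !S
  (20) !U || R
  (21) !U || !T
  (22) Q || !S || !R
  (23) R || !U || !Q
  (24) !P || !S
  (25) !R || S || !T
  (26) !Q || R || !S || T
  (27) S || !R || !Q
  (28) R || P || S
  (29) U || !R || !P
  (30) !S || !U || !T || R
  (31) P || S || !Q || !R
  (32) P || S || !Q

True

Suppose Q = false.
From the singleton clause (!S), S = false.
Suppose P = true.
From the singleton clause (!U), U = false.
From the singleton clause (!T), T = false.
Now (T) is unsatisfied and unit — conflict.
That branch fails; take P = false instead.
From the singleton clause (R), R = true.
From the singleton clause (T), T = true.
Now (!T) is unsatisfied and unit — conflict.
Neither P = true nor P = false works.
So every satisfying assignment has Q = True.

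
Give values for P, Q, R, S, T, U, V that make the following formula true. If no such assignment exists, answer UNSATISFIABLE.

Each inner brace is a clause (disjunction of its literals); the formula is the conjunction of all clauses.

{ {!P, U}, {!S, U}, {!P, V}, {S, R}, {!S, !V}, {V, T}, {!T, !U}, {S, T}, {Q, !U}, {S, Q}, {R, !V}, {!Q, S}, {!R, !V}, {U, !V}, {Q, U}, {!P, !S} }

Suppose P = false.
Suppose S = false.
(R) alone gives R = true.
(T) alone gives T = true.
(!U) alone gives U = false.
(Q) alone gives Q = true.
But (!Q) is also a unit clause — contradiction.
So S must be the other value — set S = true.
(U) alone gives U = true.
(!V) alone gives V = false.
(T) alone gives T = true.
But (!T) is also a unit clause — contradiction.
Either choice for S ends in contradiction.
So P must be the other value — set P = true.
(U) alone gives U = true.
(V) alone gives V = true.
(!S) alone gives S = false.
(R) alone gives R = true.
But (!R) is also a unit clause — contradiction.
Either choice for P ends in contradiction.

UNSATISFIABLE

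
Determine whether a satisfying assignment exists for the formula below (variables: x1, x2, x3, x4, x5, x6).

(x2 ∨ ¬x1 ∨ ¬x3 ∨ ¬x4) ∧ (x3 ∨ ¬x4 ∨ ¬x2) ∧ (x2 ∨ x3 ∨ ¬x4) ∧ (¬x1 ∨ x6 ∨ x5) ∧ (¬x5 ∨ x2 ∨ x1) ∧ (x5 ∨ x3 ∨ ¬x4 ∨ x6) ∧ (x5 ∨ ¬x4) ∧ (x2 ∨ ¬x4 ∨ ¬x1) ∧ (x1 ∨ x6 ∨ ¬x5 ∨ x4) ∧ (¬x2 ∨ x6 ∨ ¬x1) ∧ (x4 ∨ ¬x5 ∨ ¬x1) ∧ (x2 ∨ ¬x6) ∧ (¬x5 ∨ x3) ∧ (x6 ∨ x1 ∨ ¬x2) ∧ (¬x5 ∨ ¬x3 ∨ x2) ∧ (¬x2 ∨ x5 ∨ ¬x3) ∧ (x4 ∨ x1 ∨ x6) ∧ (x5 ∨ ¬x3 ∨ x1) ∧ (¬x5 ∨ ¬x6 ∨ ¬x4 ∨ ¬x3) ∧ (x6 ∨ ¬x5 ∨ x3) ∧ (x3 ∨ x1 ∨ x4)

Yes

Branch on x5: set x5 = True.
Unit clause (x3) forces x3 = True.
Unit clause (x2) forces x2 = True.
Branch on x6: set x6 = True.
Unit clause (¬x4) forces x4 = False.
Unit clause (¬x1) forces x1 = False.
Every clause now holds.
A satisfying assignment: x1=False,  x2=True,  x3=True,  x4=False,  x5=True,  x6=True.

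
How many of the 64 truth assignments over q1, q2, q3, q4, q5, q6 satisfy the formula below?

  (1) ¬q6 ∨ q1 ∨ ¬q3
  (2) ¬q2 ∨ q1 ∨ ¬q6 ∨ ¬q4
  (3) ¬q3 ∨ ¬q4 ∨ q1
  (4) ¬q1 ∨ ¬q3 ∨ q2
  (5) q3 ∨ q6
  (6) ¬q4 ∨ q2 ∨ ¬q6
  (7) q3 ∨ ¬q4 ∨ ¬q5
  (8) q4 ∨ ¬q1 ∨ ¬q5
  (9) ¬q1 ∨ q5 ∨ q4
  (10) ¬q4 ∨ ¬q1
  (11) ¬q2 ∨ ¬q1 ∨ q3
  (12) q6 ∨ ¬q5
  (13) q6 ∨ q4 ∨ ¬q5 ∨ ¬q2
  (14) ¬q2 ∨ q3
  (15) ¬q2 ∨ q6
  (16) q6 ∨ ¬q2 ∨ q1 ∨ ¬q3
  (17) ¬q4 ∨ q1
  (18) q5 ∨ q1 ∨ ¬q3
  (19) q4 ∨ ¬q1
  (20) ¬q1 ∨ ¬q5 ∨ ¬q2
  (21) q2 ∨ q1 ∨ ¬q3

2

There are 2^6 = 64 truth assignments over (q1, q2, q3, q4, q5, q6).
Split on q2. With q2 = True, the clauses containing q2 are satisfied and ¬q2 drops from the rest; 0 of the 2^5 = 32 assignments to the other variables satisfy what remains.
With q2 = False, by the same count on the reduced clause set, 2 assignments work.
Total: 0 + 2 = 2.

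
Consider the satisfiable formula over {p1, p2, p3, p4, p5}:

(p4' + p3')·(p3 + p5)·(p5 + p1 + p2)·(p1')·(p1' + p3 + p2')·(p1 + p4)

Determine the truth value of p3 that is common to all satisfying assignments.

False

Suppose p3 = 1.
From the singleton clause (p4'), p4 = 0.
From the singleton clause (p1'), p1 = 0.
Now (p1) is unsatisfied and unit — conflict.
So every satisfying assignment has p3 = False.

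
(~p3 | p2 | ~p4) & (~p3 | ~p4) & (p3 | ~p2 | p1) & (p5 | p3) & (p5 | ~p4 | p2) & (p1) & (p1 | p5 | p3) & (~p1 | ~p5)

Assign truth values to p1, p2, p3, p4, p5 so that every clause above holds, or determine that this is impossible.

p1=1, p2=0, p3=1, p4=0, p5=0

The clause (p1) is unit, so p1 = 1.
The clause (~p5) is unit, so p5 = 0.
The clause (p3) is unit, so p3 = 1.
The clause (~p4) is unit, so p4 = 0.
No clause remains; p2 is free.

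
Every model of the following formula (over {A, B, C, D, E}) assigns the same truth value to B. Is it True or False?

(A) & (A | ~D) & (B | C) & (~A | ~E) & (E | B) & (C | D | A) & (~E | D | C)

Suppose B = 0.
The clause (A) is unit, so A = 1.
The clause (C) is unit, so C = 1.
The clause (~E) is unit, so E = 0.
But (E) is also a unit clause — contradiction.
So every satisfying assignment has B = True.

True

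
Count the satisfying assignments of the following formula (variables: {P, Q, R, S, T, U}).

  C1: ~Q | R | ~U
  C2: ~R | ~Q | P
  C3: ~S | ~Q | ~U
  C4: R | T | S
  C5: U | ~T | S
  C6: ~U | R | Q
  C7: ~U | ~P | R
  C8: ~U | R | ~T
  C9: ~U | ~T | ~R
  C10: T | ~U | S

There are 2^6 = 64 truth assignments over (P, Q, R, S, T, U).
Split on U. With U = 1, the clauses containing U are satisfied and ~U drops from the rest; 2 of the 2^5 = 32 assignments to the other variables satisfy what remains.
With U = 0, by the same count on the reduced clause set, 17 assignments work.
(One model: P=F, Q=F, R=F, S=T, T=F, U=F.)
Total: 2 + 17 = 19.

19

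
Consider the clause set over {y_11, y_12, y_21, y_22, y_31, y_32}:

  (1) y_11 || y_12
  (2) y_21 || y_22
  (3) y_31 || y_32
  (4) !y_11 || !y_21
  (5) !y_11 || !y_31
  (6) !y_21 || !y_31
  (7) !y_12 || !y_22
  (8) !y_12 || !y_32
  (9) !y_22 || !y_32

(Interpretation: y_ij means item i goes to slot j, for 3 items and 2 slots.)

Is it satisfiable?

Try y_11 = true.
The clause (!y_21) is unit, so y_21 = false.
The clause (y_22) is unit, so y_22 = true.
The clause (!y_31) is unit, so y_31 = false.
The clause (y_32) is unit, so y_32 = true.
But (!y_32) is also a unit clause — contradiction.
So y_11 must be the other value — set y_11 = false.
The clause (y_12) is unit, so y_12 = true.
The clause (!y_22) is unit, so y_22 = false.
The clause (y_21) is unit, so y_21 = true.
The clause (!y_31) is unit, so y_31 = false.
The clause (y_32) is unit, so y_32 = true.
But (!y_32) is also a unit clause — contradiction.
Neither y_11 = true nor y_11 = false works.
No assignment satisfies every clause.

No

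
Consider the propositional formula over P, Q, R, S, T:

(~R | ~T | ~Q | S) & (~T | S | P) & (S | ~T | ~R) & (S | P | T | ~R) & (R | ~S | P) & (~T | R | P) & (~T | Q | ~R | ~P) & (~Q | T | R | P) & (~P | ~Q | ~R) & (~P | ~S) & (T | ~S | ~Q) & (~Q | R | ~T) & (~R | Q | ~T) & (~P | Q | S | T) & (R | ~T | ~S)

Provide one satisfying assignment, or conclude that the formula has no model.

P ↦ 0, Q ↦ 0, R ↦ 0, S ↦ 0, T ↦ 0

Try P = 0.
Try T = 0.
Try S = 0.
The clause (~R) is unit, so R = 0.
The clause (~Q) is unit, so Q = 0.
Every clause now holds.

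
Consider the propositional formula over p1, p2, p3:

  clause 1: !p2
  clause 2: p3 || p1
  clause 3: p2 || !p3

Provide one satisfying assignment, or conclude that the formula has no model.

The clause (!p2) is unit, so p2 = false.
The clause (!p3) is unit, so p3 = false.
The clause (p1) is unit, so p1 = true.
This assignment satisfies each clause.

p1=true, p2=false, p3=false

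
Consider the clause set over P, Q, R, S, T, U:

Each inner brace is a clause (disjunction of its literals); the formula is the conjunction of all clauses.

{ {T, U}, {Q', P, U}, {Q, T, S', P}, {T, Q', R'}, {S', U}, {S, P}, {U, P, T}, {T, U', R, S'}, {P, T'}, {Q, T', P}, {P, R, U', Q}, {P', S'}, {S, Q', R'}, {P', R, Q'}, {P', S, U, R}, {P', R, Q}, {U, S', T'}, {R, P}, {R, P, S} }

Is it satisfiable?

Case T = 1:
(P) alone gives P = 1.
(S') alone gives S = 0.
Case Q = 0:
(R) alone gives R = 1.
No clause remains; U is free.
A satisfying assignment: P ↦ 1; Q ↦ 0; R ↦ 1; S ↦ 0; T ↦ 1; U ↦ 1.

Yes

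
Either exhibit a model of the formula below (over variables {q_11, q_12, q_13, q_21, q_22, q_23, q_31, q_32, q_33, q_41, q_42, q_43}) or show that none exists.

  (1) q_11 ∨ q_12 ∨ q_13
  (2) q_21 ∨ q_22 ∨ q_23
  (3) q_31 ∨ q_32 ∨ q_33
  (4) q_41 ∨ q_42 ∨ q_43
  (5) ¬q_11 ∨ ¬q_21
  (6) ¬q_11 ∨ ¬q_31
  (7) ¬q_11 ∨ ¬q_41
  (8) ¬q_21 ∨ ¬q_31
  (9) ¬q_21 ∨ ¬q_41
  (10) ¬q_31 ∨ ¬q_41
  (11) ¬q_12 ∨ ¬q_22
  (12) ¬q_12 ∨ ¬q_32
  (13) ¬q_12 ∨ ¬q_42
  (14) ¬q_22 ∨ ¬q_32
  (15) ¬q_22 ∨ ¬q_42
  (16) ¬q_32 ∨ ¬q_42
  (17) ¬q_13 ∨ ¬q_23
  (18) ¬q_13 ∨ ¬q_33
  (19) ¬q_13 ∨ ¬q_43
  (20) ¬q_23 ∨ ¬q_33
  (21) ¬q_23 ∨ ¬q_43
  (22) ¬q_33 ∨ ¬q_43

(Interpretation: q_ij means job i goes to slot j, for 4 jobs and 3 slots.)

UNSATISFIABLE

Try q_11 = False.
Try q_12 = True.
From the singleton clause (¬q_22), q_22 = False.
From the singleton clause (¬q_32), q_32 = False.
From the singleton clause (¬q_42), q_42 = False.
Try q_21 = True.
From the singleton clause (¬q_31), q_31 = False.
From the singleton clause (q_33), q_33 = True.
From the singleton clause (¬q_41), q_41 = False.
From the singleton clause (q_43), q_43 = True.
But (¬q_43) is also a unit clause — contradiction.
Undo q_21 and try q_21 = False.
From the singleton clause (q_23), q_23 = True.
From the singleton clause (¬q_13), q_13 = False.
From the singleton clause (¬q_33), q_33 = False.
From the singleton clause (q_31), q_31 = True.
From the singleton clause (¬q_41), q_41 = False.
From the singleton clause (q_43), q_43 = True.
But (¬q_43) is also a unit clause — contradiction.
Neither q_21 = True nor q_21 = False works.
Undo q_12 and try q_12 = False.
From the singleton clause (q_13), q_13 = True.
From the singleton clause (¬q_23), q_23 = False.
From the singleton clause (¬q_33), q_33 = False.
From the singleton clause (¬q_43), q_43 = False.
Try q_21 = True.
From the singleton clause (¬q_31), q_31 = False.
From the singleton clause (q_32), q_32 = True.
From the singleton clause (¬q_41), q_41 = False.
From the singleton clause (q_42), q_42 = True.
But (¬q_42) is also a unit clause — contradiction.
Undo q_21 and try q_21 = False.
From the singleton clause (q_22), q_22 = True.
From the singleton clause (¬q_32), q_32 = False.
From the singleton clause (q_31), q_31 = True.
From the singleton clause (¬q_41), q_41 = False.
From the singleton clause (q_42), q_42 = True.
But (¬q_42) is also a unit clause — contradiction.
Neither q_21 = True nor q_21 = False works.
Neither q_12 = True nor q_12 = False works.
Undo q_11 and try q_11 = True.
From the singleton clause (¬q_21), q_21 = False.
From the singleton clause (¬q_31), q_31 = False.
From the singleton clause (¬q_41), q_41 = False.
Try q_22 = True.
From the singleton clause (¬q_12), q_12 = False.
From the singleton clause (¬q_32), q_32 = False.
From the singleton clause (q_33), q_33 = True.
From the singleton clause (¬q_42), q_42 = False.
From the singleton clause (q_43), q_43 = True.
But (¬q_43) is also a unit clause — contradiction.
Undo q_22 and try q_22 = False.
From the singleton clause (q_23), q_23 = True.
From the singleton clause (¬q_13), q_13 = False.
From the singleton clause (¬q_33), q_33 = False.
From the singleton clause (q_32), q_32 = True.
From the singleton clause (¬q_12), q_12 = False.
From the singleton clause (¬q_42), q_42 = False.
From the singleton clause (q_43), q_43 = True.
But (¬q_43) is also a unit clause — contradiction.
Neither q_22 = True nor q_22 = False works.
Neither q_11 = True nor q_11 = False works.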